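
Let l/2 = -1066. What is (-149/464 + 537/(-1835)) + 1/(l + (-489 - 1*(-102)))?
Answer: -1317238017/2144777360 ≈ -0.61416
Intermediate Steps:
l = -2132 (l = 2*(-1066) = -2132)
(-149/464 + 537/(-1835)) + 1/(l + (-489 - 1*(-102))) = (-149/464 + 537/(-1835)) + 1/(-2132 + (-489 - 1*(-102))) = (-149*1/464 + 537*(-1/1835)) + 1/(-2132 + (-489 + 102)) = (-149/464 - 537/1835) + 1/(-2132 - 387) = -522583/851440 + 1/(-2519) = -522583/851440 - 1/2519 = -1317238017/2144777360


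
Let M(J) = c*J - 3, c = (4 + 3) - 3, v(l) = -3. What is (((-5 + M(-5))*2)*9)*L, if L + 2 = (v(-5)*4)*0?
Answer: 1008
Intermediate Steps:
c = 4 (c = 7 - 3 = 4)
M(J) = -3 + 4*J (M(J) = 4*J - 3 = -3 + 4*J)
L = -2 (L = -2 - 3*4*0 = -2 - 12*0 = -2 + 0 = -2)
(((-5 + M(-5))*2)*9)*L = (((-5 + (-3 + 4*(-5)))*2)*9)*(-2) = (((-5 + (-3 - 20))*2)*9)*(-2) = (((-5 - 23)*2)*9)*(-2) = (-28*2*9)*(-2) = -56*9*(-2) = -504*(-2) = 1008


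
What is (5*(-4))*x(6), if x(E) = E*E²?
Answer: -4320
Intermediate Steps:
x(E) = E³
(5*(-4))*x(6) = (5*(-4))*6³ = -20*216 = -4320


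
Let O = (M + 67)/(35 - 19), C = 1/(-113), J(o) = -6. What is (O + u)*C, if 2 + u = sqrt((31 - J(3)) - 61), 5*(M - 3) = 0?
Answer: -19/904 - 2*I*sqrt(6)/113 ≈ -0.021018 - 0.043354*I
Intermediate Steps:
M = 3 (M = 3 + (1/5)*0 = 3 + 0 = 3)
C = -1/113 ≈ -0.0088496
O = 35/8 (O = (3 + 67)/(35 - 19) = 70/16 = 70*(1/16) = 35/8 ≈ 4.3750)
u = -2 + 2*I*sqrt(6) (u = -2 + sqrt((31 - 1*(-6)) - 61) = -2 + sqrt((31 + 6) - 61) = -2 + sqrt(37 - 61) = -2 + sqrt(-24) = -2 + 2*I*sqrt(6) ≈ -2.0 + 4.899*I)
(O + u)*C = (35/8 + (-2 + 2*I*sqrt(6)))*(-1/113) = (19/8 + 2*I*sqrt(6))*(-1/113) = -19/904 - 2*I*sqrt(6)/113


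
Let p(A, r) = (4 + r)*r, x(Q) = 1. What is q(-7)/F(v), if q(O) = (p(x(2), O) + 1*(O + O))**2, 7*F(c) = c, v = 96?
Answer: 343/96 ≈ 3.5729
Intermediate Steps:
p(A, r) = r*(4 + r)
F(c) = c/7
q(O) = (2*O + O*(4 + O))**2 (q(O) = (O*(4 + O) + 1*(O + O))**2 = (O*(4 + O) + 1*(2*O))**2 = (O*(4 + O) + 2*O)**2 = (2*O + O*(4 + O))**2)
q(-7)/F(v) = ((-7)**2*(6 - 7)**2)/(((1/7)*96)) = (49*(-1)**2)/(96/7) = (49*1)*(7/96) = 49*(7/96) = 343/96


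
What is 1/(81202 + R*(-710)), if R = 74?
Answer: 1/28662 ≈ 3.4889e-5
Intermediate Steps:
1/(81202 + R*(-710)) = 1/(81202 + 74*(-710)) = 1/(81202 - 52540) = 1/28662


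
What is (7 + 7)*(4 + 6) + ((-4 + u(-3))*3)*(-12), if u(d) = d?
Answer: 392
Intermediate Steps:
(7 + 7)*(4 + 6) + ((-4 + u(-3))*3)*(-12) = (7 + 7)*(4 + 6) + ((-4 - 3)*3)*(-12) = 14*10 - 7*3*(-12) = 140 - 21*(-12) = 140 + 252 = 392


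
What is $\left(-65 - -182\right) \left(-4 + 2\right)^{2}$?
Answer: $468$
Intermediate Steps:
$\left(-65 - -182\right) \left(-4 + 2\right)^{2} = \left(-65 + 182\right) \left(-2\right)^{2} = 117 \cdot 4 = 468$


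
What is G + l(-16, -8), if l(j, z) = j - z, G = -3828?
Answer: -3836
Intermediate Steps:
G + l(-16, -8) = -3828 + (-16 - 1*(-8)) = -3828 + (-16 + 8) = -3828 - 8 = -3836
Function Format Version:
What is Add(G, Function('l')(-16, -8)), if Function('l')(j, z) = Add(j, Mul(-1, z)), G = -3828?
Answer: -3836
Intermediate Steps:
Add(G, Function('l')(-16, -8)) = Add(-3828, Add(-16, Mul(-1, -8))) = Add(-3828, Add(-16, 8)) = Add(-3828, -8) = -3836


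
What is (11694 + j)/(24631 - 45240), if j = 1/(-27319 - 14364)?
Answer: -487441001/859044947 ≈ -0.56742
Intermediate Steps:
j = -1/41683 (j = 1/(-41683) = -1/41683 ≈ -2.3991e-5)
(11694 + j)/(24631 - 45240) = (11694 - 1/41683)/(24631 - 45240) = (487441001/41683)/(-20609) = (487441001/41683)*(-1/20609) = -487441001/859044947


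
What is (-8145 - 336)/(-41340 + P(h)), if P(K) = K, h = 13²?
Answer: 8481/41171 ≈ 0.20599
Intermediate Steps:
h = 169
(-8145 - 336)/(-41340 + P(h)) = (-8145 - 336)/(-41340 + 169) = -8481/(-41171) = -8481*(-1/41171) = 8481/41171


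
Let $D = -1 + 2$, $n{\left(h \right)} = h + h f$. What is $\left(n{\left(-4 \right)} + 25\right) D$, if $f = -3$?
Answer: $33$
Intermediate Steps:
$n{\left(h \right)} = - 2 h$ ($n{\left(h \right)} = h + h \left(-3\right) = h - 3 h = - 2 h$)
$D = 1$
$\left(n{\left(-4 \right)} + 25\right) D = \left(\left(-2\right) \left(-4\right) + 25\right) 1 = \left(8 + 25\right) 1 = 33 \cdot 1 = 33$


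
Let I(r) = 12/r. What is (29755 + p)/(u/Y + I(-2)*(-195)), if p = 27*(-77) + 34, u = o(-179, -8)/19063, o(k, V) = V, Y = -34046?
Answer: 4496078415895/189838027667 ≈ 23.684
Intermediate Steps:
u = -8/19063 ≈ -0.00041966
p = -2045 (p = -2079 + 34 = -2045)
(29755 + p)/(u/Y + I(-2)*(-195)) = (29755 - 2045)/(-8/19063/(-34046) + (12/(-2))*(-195)) = 27710/(-8/19063*(-1/34046) + (12*(-½))*(-195)) = 27710/(4/324509449 - 6*(-195)) = 27710/(4/324509449 + 1170) = 27710/(379676055334/324509449) = 27710*(324509449/379676055334) = 4496078415895/189838027667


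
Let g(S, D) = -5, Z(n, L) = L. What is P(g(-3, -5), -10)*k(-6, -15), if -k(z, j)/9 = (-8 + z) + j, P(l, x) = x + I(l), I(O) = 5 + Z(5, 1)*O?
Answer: -2610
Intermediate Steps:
I(O) = 5 + O (I(O) = 5 + 1*O = 5 + O)
P(l, x) = 5 + l + x (P(l, x) = x + (5 + l) = 5 + l + x)
k(z, j) = 72 - 9*j - 9*z (k(z, j) = -9*((-8 + z) + j) = -9*(-8 + j + z) = 72 - 9*j - 9*z)
P(g(-3, -5), -10)*k(-6, -15) = (5 - 5 - 10)*(72 - 9*(-15) - 9*(-6)) = -10*(72 + 135 + 54) = -10*261 = -2610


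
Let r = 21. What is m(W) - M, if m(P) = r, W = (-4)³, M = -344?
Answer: 365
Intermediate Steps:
W = -64
m(P) = 21
m(W) - M = 21 - 1*(-344) = 21 + 344 = 365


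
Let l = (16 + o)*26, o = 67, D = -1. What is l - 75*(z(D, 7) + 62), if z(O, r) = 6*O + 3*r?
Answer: -3617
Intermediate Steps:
z(O, r) = 3*r + 6*O
l = 2158 (l = (16 + 67)*26 = 83*26 = 2158)
l - 75*(z(D, 7) + 62) = 2158 - 75*((3*7 + 6*(-1)) + 62) = 2158 - 75*((21 - 6) + 62) = 2158 - 75*(15 + 62) = 2158 - 75*77 = 2158 - 1*5775 = 2158 - 5775 = -3617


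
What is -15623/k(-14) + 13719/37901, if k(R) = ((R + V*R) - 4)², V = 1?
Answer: -578079067/38810624 ≈ -14.895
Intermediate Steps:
k(R) = (-4 + 2*R)² (k(R) = ((R + 1*R) - 4)² = ((R + R) - 4)² = (2*R - 4)² = (-4 + 2*R)²)
-15623/k(-14) + 13719/37901 = -15623*1/(4*(-2 - 14)²) + 13719/37901 = -15623/(4*(-16)²) + 13719*(1/37901) = -15623/(4*256) + 13719/37901 = -15623/1024 + 13719/37901 = -578079067/38810624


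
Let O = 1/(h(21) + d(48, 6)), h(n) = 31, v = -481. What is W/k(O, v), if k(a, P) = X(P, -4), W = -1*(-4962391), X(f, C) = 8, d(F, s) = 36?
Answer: 4962391/8 ≈ 6.2030e+5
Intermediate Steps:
W = 4962391
O = 1/67 (O = 1/(31 + 36) = 1/67 ≈ 0.014925)
k(a, P) = 8
W/k(O, v) = 4962391/8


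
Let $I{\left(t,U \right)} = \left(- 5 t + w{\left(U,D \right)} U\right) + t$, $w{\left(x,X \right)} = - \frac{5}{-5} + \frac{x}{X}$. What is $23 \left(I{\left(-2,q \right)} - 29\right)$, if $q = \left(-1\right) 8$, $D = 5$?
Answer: $- \frac{1863}{5} \approx -372.6$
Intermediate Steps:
$q = -8$
$w{\left(x,X \right)} = 1 + \frac{x}{X}$ ($w{\left(x,X \right)} = \left(-5\right) \left(- \frac{1}{5}\right) + \frac{x}{X} = 1 + \frac{x}{X}$)
$I{\left(t,U \right)} = - 4 t + U \left(1 + \frac{U}{5}\right)$ ($I{\left(t,U \right)} = \left(- 5 t + \frac{5 + U}{5} U\right) + t = \left(- 5 t + \left(1 + \frac{U}{5}\right) U\right) + t = \left(- 5 t + U \left(1 + \frac{U}{5}\right)\right) + t = - 4 t + U \left(1 + \frac{U}{5}\right)$)
$23 \left(I{\left(-2,q \right)} - 29\right) = 23 \left(\left(\left(-4\right) \left(-2\right) + \frac{1}{5} \left(-8\right) \left(5 - 8\right)\right) - 29\right) = 23 \left(\left(8 + \frac{1}{5} \left(-8\right) \left(-3\right)\right) - 29\right) = 23 \left(\left(8 + \frac{24}{5}\right) - 29\right) = 23 \left(\frac{64}{5} - 29\right) = 23 \left(- \frac{81}{5}\right) = - \frac{1863}{5}$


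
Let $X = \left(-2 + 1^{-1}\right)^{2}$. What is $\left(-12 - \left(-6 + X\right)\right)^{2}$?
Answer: $49$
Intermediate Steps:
$X = 1$ ($X = \left(-2 + 1\right)^{2} = \left(-1\right)^{2} = 1$)
$\left(-12 - \left(-6 + X\right)\right)^{2} = \left(-12 + \left(6 - 1\right)\right)^{2} = \left(-12 + 5\right)^{2} = \left(-7\right)^{2} = 49$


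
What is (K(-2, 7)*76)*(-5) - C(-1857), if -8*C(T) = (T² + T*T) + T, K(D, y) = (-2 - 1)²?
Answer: 6867681/8 ≈ 8.5846e+5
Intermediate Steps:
K(D, y) = 9 (K(D, y) = (-3)² = 9)
C(T) = -T²/4 - T/8 (C(T) = -((T² + T*T) + T)/8 = -((T² + T²) + T)/8 = -(2*T² + T)/8 = -(T + 2*T²)/8 = -T²/4 - T/8)
(K(-2, 7)*76)*(-5) - C(-1857) = (9*76)*(-5) - (-1)*(-1857)*(1 + 2*(-1857))/8 = 684*(-5) - (-1)*(-1857)*(1 - 3714)/8 = -3420 - (-1)*(-1857)*(-3713)/8 = -3420 - 1*(-6895041/8) = -3420 + 6895041/8 = 6867681/8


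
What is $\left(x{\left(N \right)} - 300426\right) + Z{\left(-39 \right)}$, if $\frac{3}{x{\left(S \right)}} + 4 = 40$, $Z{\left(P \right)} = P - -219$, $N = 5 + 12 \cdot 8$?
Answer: $- \frac{3602951}{12} \approx -3.0025 \cdot 10^{5}$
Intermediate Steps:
$N = 101$ ($N = 5 + 96 = 101$)
$Z{\left(P \right)} = 219 + P$ ($Z{\left(P \right)} = P + 219 = 219 + P$)
$x{\left(S \right)} = \frac{1}{12}$ ($x{\left(S \right)} = \frac{3}{-4 + 40} = \frac{3}{36} = 3 \cdot \frac{1}{36} = \frac{1}{12}$)
$\left(x{\left(N \right)} - 300426\right) + Z{\left(-39 \right)} = \left(\frac{1}{12} - 300426\right) + \left(219 - 39\right) = - \frac{3605111}{12} + 180 = - \frac{3602951}{12}$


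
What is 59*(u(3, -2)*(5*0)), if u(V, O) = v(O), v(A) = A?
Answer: 0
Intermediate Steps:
u(V, O) = O
59*(u(3, -2)*(5*0)) = 59*(-10*0) = 59*(-2*0) = 59*0 = 0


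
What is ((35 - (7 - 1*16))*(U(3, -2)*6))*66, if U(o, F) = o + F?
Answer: 17424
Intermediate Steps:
U(o, F) = F + o
((35 - (7 - 1*16))*(U(3, -2)*6))*66 = ((35 - (7 - 1*16))*((-2 + 3)*6))*66 = ((35 - (7 - 16))*(1*6))*66 = ((35 - 1*(-9))*6)*66 = ((35 + 9)*6)*66 = (44*6)*66 = 264*66 = 17424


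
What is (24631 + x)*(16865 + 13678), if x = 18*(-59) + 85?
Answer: 722464122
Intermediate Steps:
x = -977 (x = -1062 + 85 = -977)
(24631 + x)*(16865 + 13678) = (24631 - 977)*(16865 + 13678) = 23654*30543 = 722464122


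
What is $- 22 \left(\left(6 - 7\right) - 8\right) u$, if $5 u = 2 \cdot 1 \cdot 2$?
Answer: $\frac{792}{5} \approx 158.4$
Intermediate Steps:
$u = \frac{4}{5}$ ($u = \frac{2 \cdot 1 \cdot 2}{5} = \frac{2 \cdot 2}{5} = \frac{1}{5} \cdot 4 = \frac{4}{5} \approx 0.8$)
$- 22 \left(\left(6 - 7\right) - 8\right) u = - 22 \left(\left(6 - 7\right) - 8\right) \frac{4}{5} = - 22 \left(-1 - 8\right) \frac{4}{5} = \left(-22\right) \left(-9\right) \frac{4}{5} = 198 \cdot \frac{4}{5} = \frac{792}{5}$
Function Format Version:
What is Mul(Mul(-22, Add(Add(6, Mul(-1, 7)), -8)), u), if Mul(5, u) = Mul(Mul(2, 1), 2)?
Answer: Rational(792, 5) ≈ 158.40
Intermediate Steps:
u = Rational(4, 5) (u = Mul(Rational(1, 5), Mul(Mul(2, 1), 2)) = Mul(Rational(1, 5), Mul(2, 2)) = Mul(Rational(1, 5), 4) = Rational(4, 5) ≈ 0.80000)
Mul(Mul(-22, Add(Add(6, Mul(-1, 7)), -8)), u) = Mul(Mul(-22, Add(Add(6, Mul(-1, 7)), -8)), Rational(4, 5)) = Mul(Mul(-22, Add(Add(6, -7), -8)), Rational(4, 5)) = Mul(Mul(-22, Add(-1, -8)), Rational(4, 5)) = Mul(Mul(-22, -9), Rational(4, 5)) = Mul(198, Rational(4, 5)) = Rational(792, 5)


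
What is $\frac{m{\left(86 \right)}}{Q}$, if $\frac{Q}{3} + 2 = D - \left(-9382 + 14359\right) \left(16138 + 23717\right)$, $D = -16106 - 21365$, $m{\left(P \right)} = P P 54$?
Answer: $- \frac{129}{192244} \approx -0.00067102$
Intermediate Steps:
$m{\left(P \right)} = 54 P^{2}$ ($m{\left(P \right)} = P^{2} \cdot 54 = 54 P^{2}$)
$D = -37471$
$Q = -595187424$ ($Q = -6 + 3 \left(-37471 - \left(-9382 + 14359\right) \left(16138 + 23717\right)\right) = -6 + 3 \left(-37471 - 4977 \cdot 39855\right) = -6 + 3 \left(-37471 - 198358335\right) = -6 + 3 \left(-198395806\right) = -6 - 595187418 = -595187424$)
$\frac{m{\left(86 \right)}}{Q} = \frac{54 \cdot 86^{2}}{-595187424} = 54 \cdot 7396 \left(- \frac{1}{595187424}\right) = 399384 \left(- \frac{1}{595187424}\right) = - \frac{129}{192244}$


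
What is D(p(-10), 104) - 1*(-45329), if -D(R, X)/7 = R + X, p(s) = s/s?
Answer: 44594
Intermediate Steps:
p(s) = 1
D(R, X) = -7*R - 7*X (D(R, X) = -7*(R + X) = -7*R - 7*X)
D(p(-10), 104) - 1*(-45329) = (-7*1 - 7*104) - 1*(-45329) = (-7 - 728) + 45329 = -735 + 45329 = 44594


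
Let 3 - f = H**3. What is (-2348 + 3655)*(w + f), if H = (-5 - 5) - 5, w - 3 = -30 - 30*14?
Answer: 3830817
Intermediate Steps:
w = -447 (w = 3 + (-30 - 30*14) = 3 + (-30 - 420) = 3 - 450 = -447)
H = -15 (H = -10 - 5 = -15)
f = 3378 (f = 3 - 1*(-15)**3 = 3 - 1*(-3375) = 3 + 3375 = 3378)
(-2348 + 3655)*(w + f) = (-2348 + 3655)*(-447 + 3378) = 1307*2931 = 3830817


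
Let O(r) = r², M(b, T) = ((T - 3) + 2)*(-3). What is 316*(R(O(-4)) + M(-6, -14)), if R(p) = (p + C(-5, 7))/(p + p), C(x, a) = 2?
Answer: 57591/4 ≈ 14398.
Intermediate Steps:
M(b, T) = 3 - 3*T (M(b, T) = ((-3 + T) + 2)*(-3) = (-1 + T)*(-3) = 3 - 3*T)
R(p) = (2 + p)/(2*p) (R(p) = (p + 2)/(p + p) = (2 + p)/((2*p)) = (2 + p)*(1/(2*p)) = (2 + p)/(2*p))
316*(R(O(-4)) + M(-6, -14)) = 316*((2 + (-4)²)/(2*((-4)²)) + (3 - 3*(-14))) = 316*((½)*(2 + 16)/16 + (3 + 42)) = 316*((½)*(1/16)*18 + 45) = 316*(9/16 + 45) = 316*(729/16) = 57591/4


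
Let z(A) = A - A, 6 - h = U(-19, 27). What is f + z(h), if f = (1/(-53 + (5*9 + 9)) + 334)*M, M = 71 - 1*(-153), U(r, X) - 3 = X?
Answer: 75040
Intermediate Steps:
U(r, X) = 3 + X
M = 224 (M = 71 + 153 = 224)
h = -24 (h = 6 - (3 + 27) = 6 - 1*30 = 6 - 30 = -24)
f = 75040 (f = (1/(-53 + (5*9 + 9)) + 334)*224 = (1/(-53 + (45 + 9)) + 334)*224 = (1/(-53 + 54) + 334)*224 = (1/1 + 334)*224 = (1 + 334)*224 = 335*224 = 75040)
z(A) = 0
f + z(h) = 75040 + 0 = 75040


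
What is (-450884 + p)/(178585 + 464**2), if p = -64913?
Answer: -515797/393881 ≈ -1.3095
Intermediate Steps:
(-450884 + p)/(178585 + 464**2) = (-450884 - 64913)/(178585 + 464**2) = -515797/(178585 + 215296) = -515797/393881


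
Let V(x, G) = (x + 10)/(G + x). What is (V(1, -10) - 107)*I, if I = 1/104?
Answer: -487/468 ≈ -1.0406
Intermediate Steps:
V(x, G) = (10 + x)/(G + x)
I = 1/104 ≈ 0.0096154
(V(1, -10) - 107)*I = ((10 + 1)/(-10 + 1) - 107)*(1/104) = (11/(-9) - 107)*(1/104) = (-⅑*11 - 107)*(1/104) = (-11/9 - 107)*(1/104) = -974/9*1/104 = -487/468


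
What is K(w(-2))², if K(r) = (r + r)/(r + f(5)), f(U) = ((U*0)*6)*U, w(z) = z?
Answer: 4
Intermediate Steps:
f(U) = 0 (f(U) = (0*6)*U = 0*U = 0)
K(r) = 2 (K(r) = (r + r)/(r + 0) = (2*r)/r = 2)
K(w(-2))² = 2² = 4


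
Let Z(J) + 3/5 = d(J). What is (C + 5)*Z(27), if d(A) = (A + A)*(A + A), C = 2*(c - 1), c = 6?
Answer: 43731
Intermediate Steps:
C = 10 (C = 2*(6 - 1) = 2*5 = 10)
d(A) = 4*A² (d(A) = (2*A)*(2*A) = 4*A²)
Z(J) = -⅗ + 4*J²
(C + 5)*Z(27) = (10 + 5)*(-⅗ + 4*27²) = 15*(-⅗ + 4*729) = 15*(-⅗ + 2916) = 15*(14577/5) = 43731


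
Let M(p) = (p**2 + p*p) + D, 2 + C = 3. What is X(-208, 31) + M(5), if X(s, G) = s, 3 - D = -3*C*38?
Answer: -41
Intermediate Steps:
C = 1 (C = -2 + 3 = 1)
D = 117 (D = 3 - (-3*1)*38 = 3 - (-3)*38 = 3 - 1*(-114) = 3 + 114 = 117)
M(p) = 117 + 2*p**2 (M(p) = (p**2 + p*p) + 117 = (p**2 + p**2) + 117 = 2*p**2 + 117 = 117 + 2*p**2)
X(-208, 31) + M(5) = -208 + (117 + 2*5**2) = -208 + (117 + 2*25) = -208 + (117 + 50) = -208 + 167 = -41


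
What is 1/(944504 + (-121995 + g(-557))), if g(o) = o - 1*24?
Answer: 1/821928 ≈ 1.2167e-6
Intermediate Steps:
g(o) = -24 + o (g(o) = o - 24 = -24 + o)
1/(944504 + (-121995 + g(-557))) = 1/(944504 + (-121995 + (-24 - 557))) = 1/(944504 + (-121995 - 581)) = 1/(944504 - 122576) = 1/821928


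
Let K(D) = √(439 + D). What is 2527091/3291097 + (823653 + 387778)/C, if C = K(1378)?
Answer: 2527091/3291097 + 1211431*√1817/1817 ≈ 28421.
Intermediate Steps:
C = √1817 (C = √(439 + 1378) = √1817 ≈ 42.626)
2527091/3291097 + (823653 + 387778)/C = 2527091/3291097 + (823653 + 387778)/(√1817) = 2527091*(1/3291097) + 1211431*(√1817/1817) = 2527091/3291097 + 1211431*√1817/1817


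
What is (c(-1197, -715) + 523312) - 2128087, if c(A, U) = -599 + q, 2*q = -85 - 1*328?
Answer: -3211161/2 ≈ -1.6056e+6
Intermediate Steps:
q = -413/2 (q = (-85 - 1*328)/2 = (-85 - 328)/2 = (½)*(-413) = -413/2 ≈ -206.50)
c(A, U) = -1611/2 (c(A, U) = -599 - 413/2 = -1611/2)
(c(-1197, -715) + 523312) - 2128087 = (-1611/2 + 523312) - 2128087 = 1045013/2 - 2128087 = -3211161/2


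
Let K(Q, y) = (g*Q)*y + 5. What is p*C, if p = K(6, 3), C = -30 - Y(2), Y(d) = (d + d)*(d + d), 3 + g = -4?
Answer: 5566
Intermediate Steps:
g = -7 (g = -3 - 4 = -7)
Y(d) = 4*d² (Y(d) = (2*d)*(2*d) = 4*d²)
K(Q, y) = 5 - 7*Q*y (K(Q, y) = (-7*Q)*y + 5 = -7*Q*y + 5 = 5 - 7*Q*y)
C = -46 (C = -30 - 4*2² = -30 - 4*4 = -30 - 1*16 = -30 - 16 = -46)
p = -121 (p = 5 - 7*6*3 = 5 - 126 = -121)
p*C = -121*(-46) = 5566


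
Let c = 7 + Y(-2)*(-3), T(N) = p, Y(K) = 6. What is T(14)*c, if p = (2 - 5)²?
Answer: -99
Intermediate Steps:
p = 9 (p = (-3)² = 9)
T(N) = 9
c = -11 (c = 7 + 6*(-3) = 7 - 18 = -11)
T(14)*c = 9*(-11) = -99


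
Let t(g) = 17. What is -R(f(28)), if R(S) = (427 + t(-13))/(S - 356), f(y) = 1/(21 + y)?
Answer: 21756/17443 ≈ 1.2473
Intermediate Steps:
R(S) = 444/(-356 + S) (R(S) = (427 + 17)/(S - 356) = 444/(-356 + S))
-R(f(28)) = -444/(-356 + 1/(21 + 28)) = -444/(-356 + 1/49) = -444/(-17443/49) = -444*(-49)/17443 = -1*(-21756/17443) = 21756/17443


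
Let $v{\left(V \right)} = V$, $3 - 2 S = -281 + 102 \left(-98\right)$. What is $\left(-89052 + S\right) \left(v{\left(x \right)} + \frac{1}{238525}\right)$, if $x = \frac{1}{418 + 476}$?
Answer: $- \frac{10045063564}{106620675} \approx -94.213$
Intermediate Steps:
$S = 5140$ ($S = \frac{3}{2} - \frac{-281 + 102 \left(-98\right)}{2} = \frac{3}{2} - \frac{-281 - 9996}{2} = \frac{3}{2} - - \frac{10277}{2} = \frac{3}{2} + \frac{10277}{2} = 5140$)
$x = \frac{1}{894} \approx 0.0011186$
$\left(-89052 + S\right) \left(v{\left(x \right)} + \frac{1}{238525}\right) = \left(-89052 + 5140\right) \left(\frac{1}{894} + \frac{1}{238525}\right) = - 83912 \left(\frac{1}{894} + \frac{1}{238525}\right) = \left(-83912\right) \frac{239419}{213241350} = - \frac{10045063564}{106620675}$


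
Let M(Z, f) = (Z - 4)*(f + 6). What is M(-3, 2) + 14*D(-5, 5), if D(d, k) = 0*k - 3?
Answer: -98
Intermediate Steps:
D(d, k) = -3 (D(d, k) = 0 - 3 = -3)
M(Z, f) = (-4 + Z)*(6 + f)
M(-3, 2) + 14*D(-5, 5) = (-24 - 4*2 + 6*(-3) - 3*2) + 14*(-3) = (-24 - 8 - 18 - 6) - 42 = -56 - 42 = -98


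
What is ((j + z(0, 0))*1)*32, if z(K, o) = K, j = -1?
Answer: -32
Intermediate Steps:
((j + z(0, 0))*1)*32 = ((-1 + 0)*1)*32 = -1*1*32 = -1*32 = -32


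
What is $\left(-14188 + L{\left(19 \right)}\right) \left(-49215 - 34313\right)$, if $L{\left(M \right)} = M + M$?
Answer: $1181921200$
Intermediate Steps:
$L{\left(M \right)} = 2 M$
$\left(-14188 + L{\left(19 \right)}\right) \left(-49215 - 34313\right) = \left(-14188 + 2 \cdot 19\right) \left(-49215 - 34313\right) = \left(-14188 + 38\right) \left(-83528\right) = \left(-14150\right) \left(-83528\right) = 1181921200$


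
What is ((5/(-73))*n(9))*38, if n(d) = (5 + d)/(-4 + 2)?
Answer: 1330/73 ≈ 18.219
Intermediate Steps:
n(d) = -5/2 - d/2 (n(d) = (5 + d)/(-2) = (5 + d)*(-1/2) = -5/2 - d/2)
((5/(-73))*n(9))*38 = ((5/(-73))*(-5/2 - 1/2*9))*38 = ((5*(-1/73))*(-5/2 - 9/2))*38 = -5/73*(-7)*38 = (35/73)*38 = 1330/73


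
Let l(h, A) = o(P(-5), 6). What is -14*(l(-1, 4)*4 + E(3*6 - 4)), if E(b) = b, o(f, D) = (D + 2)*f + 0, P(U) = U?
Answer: 2044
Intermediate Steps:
o(f, D) = f*(2 + D) (o(f, D) = (2 + D)*f + 0 = f*(2 + D) + 0 = f*(2 + D))
l(h, A) = -40 (l(h, A) = -5*(2 + 6) = -5*8 = -40)
-14*(l(-1, 4)*4 + E(3*6 - 4)) = -14*(-40*4 + (3*6 - 4)) = -14*(-160 + (18 - 4)) = -14*(-160 + 14) = -14*(-146) = 2044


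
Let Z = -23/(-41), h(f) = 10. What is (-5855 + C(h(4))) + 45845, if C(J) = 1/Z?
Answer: 919811/23 ≈ 39992.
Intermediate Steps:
Z = 23/41 (Z = -23*(-1/41) = 23/41 ≈ 0.56098)
C(J) = 41/23 (C(J) = 1/(23/41) = 41/23)
(-5855 + C(h(4))) + 45845 = (-5855 + 41/23) + 45845 = -134624/23 + 45845 = 919811/23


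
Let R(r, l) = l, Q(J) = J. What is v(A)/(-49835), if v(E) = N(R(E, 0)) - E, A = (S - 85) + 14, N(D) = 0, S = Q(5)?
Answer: -66/49835 ≈ -0.0013244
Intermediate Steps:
S = 5
A = -66 (A = (5 - 85) + 14 = -80 + 14 = -66)
v(E) = -E (v(E) = 0 - E = -E)
v(A)/(-49835) = -1*(-66)/(-49835) = 66*(-1/49835) = -66/49835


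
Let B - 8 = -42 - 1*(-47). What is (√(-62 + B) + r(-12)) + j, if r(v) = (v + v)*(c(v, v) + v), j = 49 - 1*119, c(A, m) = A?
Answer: 506 + 7*I ≈ 506.0 + 7.0*I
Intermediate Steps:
B = 13 (B = 8 + (-42 - 1*(-47)) = 8 + (-42 + 47) = 8 + 5 = 13)
j = -70 (j = 49 - 119 = -70)
r(v) = 4*v² (r(v) = (v + v)*(v + v) = (2*v)*(2*v) = 4*v²)
(√(-62 + B) + r(-12)) + j = (√(-62 + 13) + 4*(-12)²) - 70 = (√(-49) + 4*144) - 70 = (7*I + 576) - 70 = (576 + 7*I) - 70 = 506 + 7*I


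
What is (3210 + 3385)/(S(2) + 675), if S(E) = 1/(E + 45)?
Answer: 309965/31726 ≈ 9.7701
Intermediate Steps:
S(E) = 1/(45 + E)
(3210 + 3385)/(S(2) + 675) = (3210 + 3385)/(1/(45 + 2) + 675) = 6595/(1/47 + 675) = 6595/(31726/47) = 6595*(47/31726) = 309965/31726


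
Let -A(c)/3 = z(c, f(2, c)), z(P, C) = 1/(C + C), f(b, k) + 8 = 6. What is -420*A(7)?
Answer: -315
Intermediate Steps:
f(b, k) = -2 (f(b, k) = -8 + 6 = -2)
z(P, C) = 1/(2*C)
A(c) = ¾ (A(c) = -3/(2*(-2)) = -3*(-1)/(2*2) = -3*(-¼) = ¾)
-420*A(7) = -420*¾ = -315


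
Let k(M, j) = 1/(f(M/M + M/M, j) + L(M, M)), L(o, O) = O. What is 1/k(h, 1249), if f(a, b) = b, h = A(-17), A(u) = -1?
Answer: 1248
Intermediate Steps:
h = -1
k(M, j) = 1/(M + j) (k(M, j) = 1/(j + M) = 1/(M + j))
1/k(h, 1249) = 1/(1/(-1 + 1249)) = 1/(1/1248) = 1248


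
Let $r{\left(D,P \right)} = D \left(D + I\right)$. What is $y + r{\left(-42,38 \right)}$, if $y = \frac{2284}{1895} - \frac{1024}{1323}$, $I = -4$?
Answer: $\frac{4844769472}{2507085} \approx 1932.4$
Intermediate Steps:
$r{\left(D,P \right)} = D \left(-4 + D\right)$ ($r{\left(D,P \right)} = D \left(D - 4\right) = D \left(-4 + D\right)$)
$y = \frac{1081252}{2507085}$ ($y = 2284 \cdot \frac{1}{1895} - \frac{1024}{1323} = \frac{2284}{1895} - \frac{1024}{1323} = \frac{1081252}{2507085} \approx 0.43128$)
$y + r{\left(-42,38 \right)} = \frac{1081252}{2507085} - 42 \left(-4 - 42\right) = \frac{1081252}{2507085} - -1932 = \frac{1081252}{2507085} + 1932 = \frac{4844769472}{2507085}$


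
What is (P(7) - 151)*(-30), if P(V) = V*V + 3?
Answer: 2970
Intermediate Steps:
P(V) = 3 + V² (P(V) = V² + 3 = 3 + V²)
(P(7) - 151)*(-30) = ((3 + 7²) - 151)*(-30) = ((3 + 49) - 151)*(-30) = (52 - 151)*(-30) = -99*(-30) = 2970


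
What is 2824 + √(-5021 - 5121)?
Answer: 2824 + I*√10142 ≈ 2824.0 + 100.71*I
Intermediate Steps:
2824 + √(-5021 - 5121) = 2824 + √(-10142) = 2824 + I*√10142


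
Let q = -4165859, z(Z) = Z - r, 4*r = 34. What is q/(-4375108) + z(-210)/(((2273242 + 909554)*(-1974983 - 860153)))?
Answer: 18795646613175050501/19739742478174093824 ≈ 0.95217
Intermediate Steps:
r = 17/2 (r = (1/4)*34 = 17/2 ≈ 8.5000)
z(Z) = -17/2 + Z (z(Z) = Z - 1*17/2 = Z - 17/2 = -17/2 + Z)
q/(-4375108) + z(-210)/(((2273242 + 909554)*(-1974983 - 860153))) = -4165859/(-4375108) + (-17/2 - 210)/(((2273242 + 909554)*(-1974983 - 860153))) = -4165859*(-1/4375108) - 437/(2*(3182796*(-2835136))) = 4165859/4375108 - 437/2/(-9023659520256) = 4165859/4375108 - 437/2*(-1/9023659520256) = 4165859/4375108 + 437/18047319040512 = 18795646613175050501/19739742478174093824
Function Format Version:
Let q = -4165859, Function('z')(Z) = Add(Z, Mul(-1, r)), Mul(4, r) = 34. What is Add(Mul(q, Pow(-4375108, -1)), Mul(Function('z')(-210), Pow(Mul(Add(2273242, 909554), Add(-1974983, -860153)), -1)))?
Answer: Rational(18795646613175050501, 19739742478174093824) ≈ 0.95217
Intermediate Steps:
r = Rational(17, 2) (r = Mul(Rational(1, 4), 34) = Rational(17, 2) ≈ 8.5000)
Function('z')(Z) = Add(Rational(-17, 2), Z) (Function('z')(Z) = Add(Z, Mul(-1, Rational(17, 2))) = Add(Z, Rational(-17, 2)) = Add(Rational(-17, 2), Z))
Add(Mul(q, Pow(-4375108, -1)), Mul(Function('z')(-210), Pow(Mul(Add(2273242, 909554), Add(-1974983, -860153)), -1))) = Add(Mul(-4165859, Pow(-4375108, -1)), Mul(Add(Rational(-17, 2), -210), Pow(Mul(Add(2273242, 909554), Add(-1974983, -860153)), -1))) = Add(Mul(-4165859, Rational(-1, 4375108)), Mul(Rational(-437, 2), Pow(Mul(3182796, -2835136), -1))) = Add(Rational(4165859, 4375108), Mul(Rational(-437, 2), Pow(-9023659520256, -1))) = Add(Rational(4165859, 4375108), Mul(Rational(-437, 2), Rational(-1, 9023659520256))) = Add(Rational(4165859, 4375108), Rational(437, 18047319040512)) = Rational(18795646613175050501, 19739742478174093824)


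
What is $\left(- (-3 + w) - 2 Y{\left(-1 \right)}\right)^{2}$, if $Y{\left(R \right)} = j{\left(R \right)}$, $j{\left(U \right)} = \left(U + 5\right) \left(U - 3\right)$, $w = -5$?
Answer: $1600$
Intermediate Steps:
$j{\left(U \right)} = \left(-3 + U\right) \left(5 + U\right)$ ($j{\left(U \right)} = \left(5 + U\right) \left(-3 + U\right) = \left(-3 + U\right) \left(5 + U\right)$)
$Y{\left(R \right)} = -15 + R^{2} + 2 R$
$\left(- (-3 + w) - 2 Y{\left(-1 \right)}\right)^{2} = \left(- (-3 - 5) - 2 \left(-15 + \left(-1\right)^{2} + 2 \left(-1\right)\right)\right)^{2} = \left(\left(-1\right) \left(-8\right) - 2 \left(-15 + 1 - 2\right)\right)^{2} = \left(8 - -32\right)^{2} = \left(8 + 32\right)^{2} = 40^{2} = 1600$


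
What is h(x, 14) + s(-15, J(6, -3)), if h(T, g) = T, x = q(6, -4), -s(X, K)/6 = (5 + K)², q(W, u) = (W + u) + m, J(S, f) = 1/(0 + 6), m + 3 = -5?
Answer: -997/6 ≈ -166.17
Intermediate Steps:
m = -8 (m = -3 - 5 = -8)
J(S, f) = ⅙ (J(S, f) = 1/6 = ⅙)
q(W, u) = -8 + W + u (q(W, u) = (W + u) - 8 = -8 + W + u)
s(X, K) = -6*(5 + K)²
x = -6 (x = -8 + 6 - 4 = -6)
h(x, 14) + s(-15, J(6, -3)) = -6 - 6*(5 + ⅙)² = -6 - 6*(31/6)² = -6 - 6*961/36 = -6 - 961/6 = -997/6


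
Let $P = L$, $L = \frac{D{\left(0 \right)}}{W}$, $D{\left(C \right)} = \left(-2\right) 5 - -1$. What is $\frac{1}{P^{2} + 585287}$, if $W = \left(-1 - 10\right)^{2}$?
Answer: $\frac{14641}{8569187048} \approx 1.7086 \cdot 10^{-6}$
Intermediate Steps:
$W = 121$ ($W = \left(-11\right)^{2} = 121$)
$D{\left(C \right)} = -9$ ($D{\left(C \right)} = -10 + 1 = -9$)
$L = - \frac{9}{121} \approx -0.07438$
$P = - \frac{9}{121} \approx -0.07438$
$\frac{1}{P^{2} + 585287} = \frac{1}{\left(- \frac{9}{121}\right)^{2} + 585287} = \frac{1}{\frac{81}{14641} + 585287} = \frac{1}{\frac{8569187048}{14641}} = \frac{14641}{8569187048}$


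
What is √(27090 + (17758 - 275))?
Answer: 29*√53 ≈ 211.12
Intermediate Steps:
√(27090 + (17758 - 275)) = √(27090 + 17483) = √44573 = 29*√53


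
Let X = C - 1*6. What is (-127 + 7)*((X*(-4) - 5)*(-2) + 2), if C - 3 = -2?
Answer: 3360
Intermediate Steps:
C = 1 (C = 3 - 2 = 1)
X = -5 (X = 1 - 1*6 = 1 - 6 = -5)
(-127 + 7)*((X*(-4) - 5)*(-2) + 2) = (-127 + 7)*((-5*(-4) - 5)*(-2) + 2) = -120*((20 - 5)*(-2) + 2) = -120*(15*(-2) + 2) = -120*(-30 + 2) = -120*(-28) = 3360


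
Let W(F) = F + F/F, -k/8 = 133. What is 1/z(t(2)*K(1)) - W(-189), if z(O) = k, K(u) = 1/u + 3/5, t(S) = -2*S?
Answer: 200031/1064 ≈ 188.00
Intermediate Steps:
k = -1064 (k = -8*133 = -1064)
K(u) = ⅗ + 1/u (K(u) = 1/u + 3*(⅕) = 1/u + ⅗ = ⅗ + 1/u)
z(O) = -1064
W(F) = 1 + F (W(F) = F + 1 = 1 + F)
1/z(t(2)*K(1)) - W(-189) = 1/(-1064) - (1 - 189) = -1/1064 - 1*(-188) = -1/1064 + 188 = 200031/1064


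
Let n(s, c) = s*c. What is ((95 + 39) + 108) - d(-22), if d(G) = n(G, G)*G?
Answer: 10890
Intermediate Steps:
n(s, c) = c*s
d(G) = G³ (d(G) = (G*G)*G = G²*G = G³)
((95 + 39) + 108) - d(-22) = ((95 + 39) + 108) - 1*(-22)³ = (134 + 108) - 1*(-10648) = 242 + 10648 = 10890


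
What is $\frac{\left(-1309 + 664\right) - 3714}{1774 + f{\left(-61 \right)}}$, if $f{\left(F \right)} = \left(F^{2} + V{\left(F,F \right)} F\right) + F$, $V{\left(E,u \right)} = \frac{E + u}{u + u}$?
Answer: $- \frac{1453}{1791} \approx -0.81128$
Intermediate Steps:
$V{\left(E,u \right)} = \frac{E + u}{2 u}$
$f{\left(F \right)} = F^{2} + 2 F$ ($f{\left(F \right)} = \left(F^{2} + \frac{F + F}{2 F} F\right) + F = \left(F^{2} + \frac{2 F}{2 F} F\right) + F = \left(F^{2} + 1 F\right) + F = \left(F^{2} + F\right) + F = \left(F + F^{2}\right) + F = F^{2} + 2 F$)
$\frac{\left(-1309 + 664\right) - 3714}{1774 + f{\left(-61 \right)}} = \frac{\left(-1309 + 664\right) - 3714}{1774 - 61 \left(2 - 61\right)} = \frac{-645 - 3714}{1774 - -3599} = - \frac{4359}{1774 + 3599} = - \frac{4359}{5373} = \left(-4359\right) \frac{1}{5373} = - \frac{1453}{1791}$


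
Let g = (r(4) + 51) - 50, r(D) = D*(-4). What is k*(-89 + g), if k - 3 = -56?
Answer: 5512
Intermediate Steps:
k = -53 (k = 3 - 56 = -53)
r(D) = -4*D
g = -15 (g = (-4*4 + 51) - 50 = (-16 + 51) - 50 = 35 - 50 = -15)
k*(-89 + g) = -53*(-89 - 15) = -53*(-104) = 5512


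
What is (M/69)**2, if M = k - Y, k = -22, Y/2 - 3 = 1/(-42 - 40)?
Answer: 1315609/8003241 ≈ 0.16438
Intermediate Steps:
Y = 245/41 (Y = 6 + 2/(-42 - 40) = 6 + 2/(-82) = 6 + 2*(-1/82) = 6 - 1/41 = 245/41 ≈ 5.9756)
M = -1147/41 (M = -22 - 1*245/41 = -22 - 245/41 = -1147/41 ≈ -27.976)
(M/69)**2 = (-1147/41/69)**2 = (-1147/41*1/69)**2 = (-1147/2829)**2 = 1315609/8003241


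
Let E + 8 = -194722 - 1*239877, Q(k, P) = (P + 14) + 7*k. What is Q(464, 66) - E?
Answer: 437935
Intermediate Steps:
Q(k, P) = 14 + P + 7*k (Q(k, P) = (14 + P) + 7*k = 14 + P + 7*k)
E = -434607 (E = -8 + (-194722 - 1*239877) = -8 + (-194722 - 239877) = -8 - 434599 = -434607)
Q(464, 66) - E = (14 + 66 + 7*464) - 1*(-434607) = (14 + 66 + 3248) + 434607 = 3328 + 434607 = 437935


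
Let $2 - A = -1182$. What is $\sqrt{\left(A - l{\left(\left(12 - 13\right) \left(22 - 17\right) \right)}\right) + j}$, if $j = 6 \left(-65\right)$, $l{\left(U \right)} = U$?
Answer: $\sqrt{799} \approx 28.267$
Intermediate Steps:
$A = 1184$ ($A = 2 - -1182 = 2 + 1182 = 1184$)
$j = -390$
$\sqrt{\left(A - l{\left(\left(12 - 13\right) \left(22 - 17\right) \right)}\right) + j} = \sqrt{\left(1184 - \left(12 - 13\right) \left(22 - 17\right)\right) - 390} = \sqrt{\left(1184 - \left(12 - 13\right) 5\right) - 390} = \sqrt{\left(1184 - \left(-1\right) 5\right) - 390} = \sqrt{\left(1184 - -5\right) - 390} = \sqrt{\left(1184 + 5\right) - 390} = \sqrt{1189 - 390} = \sqrt{799}$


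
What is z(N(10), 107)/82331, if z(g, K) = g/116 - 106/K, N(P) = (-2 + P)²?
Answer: -1362/255473093 ≈ -5.3313e-6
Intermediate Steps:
z(g, K) = -106/K + g/116 (z(g, K) = g*(1/116) - 106/K = g/116 - 106/K = -106/K + g/116)
z(N(10), 107)/82331 = (-106/107 + (-2 + 10)²/116)/82331 = (-106*1/107 + (1/116)*8²)*(1/82331) = (-106/107 + (1/116)*64)*(1/82331) = (-106/107 + 16/29)*(1/82331) = -1362/3103*1/82331 = -1362/255473093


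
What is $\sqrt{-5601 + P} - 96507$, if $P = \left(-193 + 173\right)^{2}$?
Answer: $-96507 + i \sqrt{5201} \approx -96507.0 + 72.118 i$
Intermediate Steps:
$P = 400$ ($P = \left(-20\right)^{2} = 400$)
$\sqrt{-5601 + P} - 96507 = \sqrt{-5601 + 400} - 96507 = \sqrt{-5201} - 96507 = i \sqrt{5201} - 96507 = -96507 + i \sqrt{5201}$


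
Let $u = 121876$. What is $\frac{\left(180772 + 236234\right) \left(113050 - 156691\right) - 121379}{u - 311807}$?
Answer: $\frac{18198680225}{189931} \approx 95817.0$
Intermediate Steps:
$\frac{\left(180772 + 236234\right) \left(113050 - 156691\right) - 121379}{u - 311807} = \frac{\left(180772 + 236234\right) \left(113050 - 156691\right) - 121379}{121876 - 311807} = \frac{417006 \left(-43641\right) - 121379}{-189931} = \left(-18198558846 - 121379\right) \left(- \frac{1}{189931}\right) = \left(-18198680225\right) \left(- \frac{1}{189931}\right) = \frac{18198680225}{189931}$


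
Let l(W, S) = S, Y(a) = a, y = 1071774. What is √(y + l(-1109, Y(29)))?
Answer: √1071803 ≈ 1035.3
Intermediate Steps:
√(y + l(-1109, Y(29))) = √(1071774 + 29) = √1071803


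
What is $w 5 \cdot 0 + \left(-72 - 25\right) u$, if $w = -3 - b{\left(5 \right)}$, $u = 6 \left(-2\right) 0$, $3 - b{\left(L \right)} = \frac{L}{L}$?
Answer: $0$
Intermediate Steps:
$b{\left(L \right)} = 2$ ($b{\left(L \right)} = 3 - \frac{L}{L} = 3 - 1 = 2$)
$u = 0$ ($u = \left(-12\right) 0 = 0$)
$w = -5$ ($w = -3 - 2 = -5$)
$w 5 \cdot 0 + \left(-72 - 25\right) u = \left(-5\right) 5 \cdot 0 + \left(-72 - 25\right) 0 = \left(-25\right) 0 - 0 = 0 + 0 = 0$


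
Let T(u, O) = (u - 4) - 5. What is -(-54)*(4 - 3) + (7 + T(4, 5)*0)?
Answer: 61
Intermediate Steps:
T(u, O) = -9 + u (T(u, O) = (-4 + u) - 5 = -9 + u)
-(-54)*(4 - 3) + (7 + T(4, 5)*0) = -(-54)*(4 - 3) + (7 + (-9 + 4)*0) = -(-54) + (7 - 5*0) = -18*(-3) + (7 + 0) = 54 + 7 = 61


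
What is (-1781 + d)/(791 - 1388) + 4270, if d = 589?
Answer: 2550382/597 ≈ 4272.0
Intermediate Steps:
(-1781 + d)/(791 - 1388) + 4270 = (-1781 + 589)/(791 - 1388) + 4270 = -1192/(-597) + 4270 = -1192*(-1/597) + 4270 = 1192/597 + 4270 = 2550382/597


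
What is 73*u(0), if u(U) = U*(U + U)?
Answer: 0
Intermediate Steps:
u(U) = 2*U² (u(U) = U*(2*U) = 2*U²)
73*u(0) = 73*(2*0²) = 73*(2*0) = 73*0 = 0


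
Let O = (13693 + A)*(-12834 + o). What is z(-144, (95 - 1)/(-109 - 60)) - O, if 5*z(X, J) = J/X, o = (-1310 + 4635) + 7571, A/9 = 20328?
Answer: 23186002928447/60840 ≈ 3.8110e+8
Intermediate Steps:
A = 182952 (A = 9*20328 = 182952)
o = 10896 (o = 3325 + 7571 = 10896)
z(X, J) = J/(5*X) (z(X, J) = (J/X)/5 = J/(5*X))
O = -381098010 (O = (13693 + 182952)*(-12834 + 10896) = 196645*(-1938) = -381098010)
z(-144, (95 - 1)/(-109 - 60)) - O = (⅕)*((95 - 1)/(-109 - 60))/(-144) - 1*(-381098010) = (⅕)*(94/(-169))*(-1/144) + 381098010 = (⅕)*(94*(-1/169))*(-1/144) + 381098010 = (⅕)*(-94/169)*(-1/144) + 381098010 = 47/60840 + 381098010 = 23186002928447/60840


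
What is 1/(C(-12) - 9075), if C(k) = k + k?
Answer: -1/9099 ≈ -0.00010990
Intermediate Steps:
C(k) = 2*k
1/(C(-12) - 9075) = 1/(2*(-12) - 9075) = 1/(-24 - 9075) = 1/(-9099) = -1/9099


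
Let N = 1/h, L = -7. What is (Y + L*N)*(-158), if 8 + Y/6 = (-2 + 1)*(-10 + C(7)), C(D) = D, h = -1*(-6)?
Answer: 14773/3 ≈ 4924.3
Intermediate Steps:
h = 6
N = ⅙ (N = 1/6 = ⅙ ≈ 0.16667)
Y = -30 (Y = -48 + 6*((-2 + 1)*(-10 + 7)) = -48 + 6*(-1*(-3)) = -48 + 6*3 = -48 + 18 = -30)
(Y + L*N)*(-158) = (-30 - 7*⅙)*(-158) = (-30 - 7/6)*(-158) = -187/6*(-158) = 14773/3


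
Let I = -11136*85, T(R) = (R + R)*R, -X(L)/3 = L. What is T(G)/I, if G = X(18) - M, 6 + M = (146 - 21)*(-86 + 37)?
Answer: -36929929/473280 ≈ -78.030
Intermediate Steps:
X(L) = -3*L
M = -6131 (M = -6 + (146 - 21)*(-86 + 37) = -6 + 125*(-49) = -6 - 6125 = -6131)
G = 6077 (G = -3*18 - 1*(-6131) = -54 + 6131 = 6077)
T(R) = 2*R² (T(R) = (2*R)*R = 2*R²)
I = -946560
T(G)/I = (2*6077²)/(-946560) = (2*36929929)*(-1/946560) = 73859858*(-1/946560) = -36929929/473280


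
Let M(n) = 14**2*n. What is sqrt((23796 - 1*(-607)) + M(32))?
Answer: 5*sqrt(1227) ≈ 175.14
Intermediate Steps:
M(n) = 196*n
sqrt((23796 - 1*(-607)) + M(32)) = sqrt((23796 - 1*(-607)) + 196*32) = sqrt((23796 + 607) + 6272) = sqrt(24403 + 6272) = sqrt(30675) = 5*sqrt(1227)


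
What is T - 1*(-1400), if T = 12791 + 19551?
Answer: 33742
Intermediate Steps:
T = 32342
T - 1*(-1400) = 32342 - 1*(-1400) = 32342 + 1400 = 33742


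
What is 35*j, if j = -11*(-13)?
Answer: 5005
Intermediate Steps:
j = 143
35*j = 35*143 = 5005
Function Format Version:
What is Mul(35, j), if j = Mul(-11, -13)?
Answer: 5005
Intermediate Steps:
j = 143
Mul(35, j) = Mul(35, 143) = 5005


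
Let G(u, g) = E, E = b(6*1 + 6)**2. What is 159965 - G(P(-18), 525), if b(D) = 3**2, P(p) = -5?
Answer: 159884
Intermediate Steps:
b(D) = 9
E = 81 (E = 9**2 = 81)
G(u, g) = 81
159965 - G(P(-18), 525) = 159965 - 1*81 = 159965 - 81 = 159884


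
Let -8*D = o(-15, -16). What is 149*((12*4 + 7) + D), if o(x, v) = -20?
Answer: 17135/2 ≈ 8567.5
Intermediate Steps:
D = 5/2 (D = -⅛*(-20) = 5/2 ≈ 2.5000)
149*((12*4 + 7) + D) = 149*((12*4 + 7) + 5/2) = 149*((48 + 7) + 5/2) = 149*(55 + 5/2) = 149*(115/2) = 17135/2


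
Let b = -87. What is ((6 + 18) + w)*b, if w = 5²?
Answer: -4263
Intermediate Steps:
w = 25
((6 + 18) + w)*b = ((6 + 18) + 25)*(-87) = (24 + 25)*(-87) = 49*(-87) = -4263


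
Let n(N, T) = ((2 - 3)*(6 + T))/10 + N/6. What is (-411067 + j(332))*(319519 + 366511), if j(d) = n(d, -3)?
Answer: -845899618477/3 ≈ -2.8197e+11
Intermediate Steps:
n(N, T) = -3/5 - T/10 + N/6 (n(N, T) = -(6 + T)*(1/10) + N*(1/6) = (-6 - T)*(1/10) + N/6 = (-3/5 - T/10) + N/6 = -3/5 - T/10 + N/6)
j(d) = -3/10 + d/6 (j(d) = -3/5 - 1/10*(-3) + d/6 = -3/5 + 3/10 + d/6 = -3/10 + d/6)
(-411067 + j(332))*(319519 + 366511) = (-411067 + (-3/10 + (1/6)*332))*(319519 + 366511) = (-411067 + (-3/10 + 166/3))*686030 = (-411067 + 1651/30)*686030 = -12330359/30*686030 = -845899618477/3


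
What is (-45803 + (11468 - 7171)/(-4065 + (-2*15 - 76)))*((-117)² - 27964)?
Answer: 2727218907750/4171 ≈ 6.5385e+8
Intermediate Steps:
(-45803 + (11468 - 7171)/(-4065 + (-2*15 - 76)))*((-117)² - 27964) = (-45803 + 4297/(-4065 + (-30 - 76)))*(13689 - 27964) = (-45803 + 4297/(-4065 - 106))*(-14275) = (-45803 + 4297/(-4171))*(-14275) = (-45803 + 4297*(-1/4171))*(-14275) = (-45803 - 4297/4171)*(-14275) = -191048610/4171*(-14275) = 2727218907750/4171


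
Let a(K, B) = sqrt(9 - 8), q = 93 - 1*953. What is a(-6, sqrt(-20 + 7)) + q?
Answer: -859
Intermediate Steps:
q = -860 (q = 93 - 953 = -860)
a(K, B) = 1 (a(K, B) = sqrt(1) = 1)
a(-6, sqrt(-20 + 7)) + q = 1 - 860 = -859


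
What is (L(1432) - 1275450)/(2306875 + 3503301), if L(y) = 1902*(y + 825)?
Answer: 754341/1452544 ≈ 0.51932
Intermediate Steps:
L(y) = 1569150 + 1902*y (L(y) = 1902*(825 + y) = 1569150 + 1902*y)
(L(1432) - 1275450)/(2306875 + 3503301) = ((1569150 + 1902*1432) - 1275450)/(2306875 + 3503301) = ((1569150 + 2723664) - 1275450)/5810176 = (4292814 - 1275450)*(1/5810176) = 3017364*(1/5810176) = 754341/1452544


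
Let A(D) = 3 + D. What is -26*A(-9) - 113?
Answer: 43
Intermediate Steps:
-26*A(-9) - 113 = -26*(3 - 9) - 113 = -26*(-6) - 113 = 156 - 113 = 43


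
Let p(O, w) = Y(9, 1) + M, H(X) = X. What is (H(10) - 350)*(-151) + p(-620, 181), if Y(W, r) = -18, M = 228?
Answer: 51550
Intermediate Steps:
p(O, w) = 210 (p(O, w) = -18 + 228 = 210)
(H(10) - 350)*(-151) + p(-620, 181) = (10 - 350)*(-151) + 210 = -340*(-151) + 210 = 51340 + 210 = 51550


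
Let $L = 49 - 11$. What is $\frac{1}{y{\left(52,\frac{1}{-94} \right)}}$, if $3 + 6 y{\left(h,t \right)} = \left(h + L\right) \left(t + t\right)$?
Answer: $- \frac{94}{77} \approx -1.2208$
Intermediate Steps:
$L = 38$
$y{\left(h,t \right)} = - \frac{1}{2} + \frac{t \left(38 + h\right)}{3}$ ($y{\left(h,t \right)} = - \frac{1}{2} + \frac{\left(h + 38\right) \left(t + t\right)}{6} = - \frac{1}{2} + \frac{\left(38 + h\right) 2 t}{6} = - \frac{1}{2} + \frac{2 t \left(38 + h\right)}{6} = - \frac{1}{2} + \frac{t \left(38 + h\right)}{3}$)
$\frac{1}{y{\left(52,\frac{1}{-94} \right)}} = \frac{1}{- \frac{1}{2} + \frac{38}{3 \left(-94\right)} + \frac{1}{3} \cdot 52 \frac{1}{-94}} = \frac{1}{- \frac{1}{2} + \frac{38}{3} \left(- \frac{1}{94}\right) + \frac{1}{3} \cdot 52 \left(- \frac{1}{94}\right)} = \frac{1}{- \frac{1}{2} - \frac{19}{141} - \frac{26}{141}} = \frac{1}{- \frac{77}{94}} = - \frac{94}{77}$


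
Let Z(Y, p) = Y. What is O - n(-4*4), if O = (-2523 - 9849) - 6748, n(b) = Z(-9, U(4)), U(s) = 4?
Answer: -19111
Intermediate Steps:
n(b) = -9
O = -19120 (O = -12372 - 6748 = -19120)
O - n(-4*4) = -19120 - 1*(-9) = -19120 + 9 = -19111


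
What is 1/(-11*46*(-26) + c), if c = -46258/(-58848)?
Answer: 29424/387125273 ≈ 7.6006e-5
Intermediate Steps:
c = 23129/29424 (c = -46258*(-1/58848) = 23129/29424 ≈ 0.78606)
1/(-11*46*(-26) + c) = 1/(-11*46*(-26) + 23129/29424) = 1/(-506*(-26) + 23129/29424) = 1/(13156 + 23129/29424) = 1/(387125273/29424) = 29424/387125273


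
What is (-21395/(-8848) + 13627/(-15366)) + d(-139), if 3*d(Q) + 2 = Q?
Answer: -3090929711/67979184 ≈ -45.469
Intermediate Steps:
d(Q) = -⅔ + Q/3
(-21395/(-8848) + 13627/(-15366)) + d(-139) = (-21395/(-8848) + 13627/(-15366)) + (-⅔ + (⅓)*(-139)) = (-21395*(-1/8848) + 13627*(-1/15366)) + (-⅔ - 139/3) = (21395/8848 - 13627/15366) - 47 = 104091937/67979184 - 47 = -3090929711/67979184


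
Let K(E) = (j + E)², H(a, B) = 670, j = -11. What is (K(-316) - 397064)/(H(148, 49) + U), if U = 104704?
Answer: -290135/105374 ≈ -2.7534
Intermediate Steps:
K(E) = (-11 + E)²
(K(-316) - 397064)/(H(148, 49) + U) = ((-11 - 316)² - 397064)/(670 + 104704) = ((-327)² - 397064)/105374 = (106929 - 397064)*(1/105374) = -290135*1/105374 = -290135/105374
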